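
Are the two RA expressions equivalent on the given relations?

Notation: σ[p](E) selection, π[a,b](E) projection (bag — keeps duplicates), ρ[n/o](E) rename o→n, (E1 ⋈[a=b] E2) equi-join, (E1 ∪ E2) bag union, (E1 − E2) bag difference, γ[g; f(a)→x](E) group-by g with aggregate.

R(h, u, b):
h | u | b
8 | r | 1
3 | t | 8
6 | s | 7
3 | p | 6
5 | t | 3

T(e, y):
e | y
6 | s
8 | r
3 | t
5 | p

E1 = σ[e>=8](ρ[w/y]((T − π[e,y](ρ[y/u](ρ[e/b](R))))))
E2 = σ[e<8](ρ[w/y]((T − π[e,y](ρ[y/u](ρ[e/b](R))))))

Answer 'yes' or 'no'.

E1 subexpression sizes:
  T → 4
  R → 5
  ρ[e/b](R) → 5
  ρ[y/u](ρ[e/b](R)) → 5
  π[e,y](ρ[y/u](ρ[e/b](R))) → 5
  (T − π[e,y](ρ[y/u](ρ[e/b](R)))) → 3
  ρ[w/y]((T − π[e,y](ρ[y/u](ρ[e/b](R))))) → 3
  σ[e>=8](ρ[w/y]((T − π[e,y](ρ[y/u](ρ[e/b](R)))))) → 1
E2 subexpression sizes:
  T → 4
  R → 5
  ρ[e/b](R) → 5
  ρ[y/u](ρ[e/b](R)) → 5
  π[e,y](ρ[y/u](ρ[e/b](R))) → 5
  (T − π[e,y](ρ[y/u](ρ[e/b](R)))) → 3
  ρ[w/y]((T − π[e,y](ρ[y/u](ρ[e/b](R))))) → 3
  σ[e<8](ρ[w/y]((T − π[e,y](ρ[y/u](ρ[e/b](R)))))) → 2

E1 result:
e | w
8 | r
E2 result:
e | w
5 | p
6 | s
Witness: (6, 's') appears 0× in E1 but 1× in E2.

no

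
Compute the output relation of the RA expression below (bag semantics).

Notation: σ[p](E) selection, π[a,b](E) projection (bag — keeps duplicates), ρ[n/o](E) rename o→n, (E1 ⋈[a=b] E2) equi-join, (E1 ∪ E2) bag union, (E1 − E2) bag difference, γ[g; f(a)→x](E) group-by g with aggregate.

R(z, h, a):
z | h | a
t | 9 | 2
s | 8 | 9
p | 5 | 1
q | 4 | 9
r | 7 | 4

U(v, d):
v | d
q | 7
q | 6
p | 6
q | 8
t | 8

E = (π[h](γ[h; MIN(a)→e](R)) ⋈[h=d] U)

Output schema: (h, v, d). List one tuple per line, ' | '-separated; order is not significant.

Stepwise |·|:
  R → 5
  γ[h; MIN(a)→e](R) → 5
  π[h](γ[h; MIN(a)→e](R)) → 5
  U → 5
  (π[h](γ[h; MIN(a)→e](R)) ⋈[h=d] U) → 3

== RESULT ==
h | v | d
7 | q | 7
8 | q | 8
8 | t | 8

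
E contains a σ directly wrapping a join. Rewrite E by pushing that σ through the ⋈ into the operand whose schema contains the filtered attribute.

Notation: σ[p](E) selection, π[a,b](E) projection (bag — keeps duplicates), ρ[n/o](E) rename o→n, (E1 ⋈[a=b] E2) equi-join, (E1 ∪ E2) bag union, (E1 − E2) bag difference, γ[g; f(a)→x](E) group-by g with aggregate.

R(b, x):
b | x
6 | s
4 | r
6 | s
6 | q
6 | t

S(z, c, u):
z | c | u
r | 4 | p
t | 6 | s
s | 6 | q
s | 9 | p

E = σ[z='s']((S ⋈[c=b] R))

σ filters on z, owned by the left side.
E' = (σ[z='s'](S) ⋈[c=b] R)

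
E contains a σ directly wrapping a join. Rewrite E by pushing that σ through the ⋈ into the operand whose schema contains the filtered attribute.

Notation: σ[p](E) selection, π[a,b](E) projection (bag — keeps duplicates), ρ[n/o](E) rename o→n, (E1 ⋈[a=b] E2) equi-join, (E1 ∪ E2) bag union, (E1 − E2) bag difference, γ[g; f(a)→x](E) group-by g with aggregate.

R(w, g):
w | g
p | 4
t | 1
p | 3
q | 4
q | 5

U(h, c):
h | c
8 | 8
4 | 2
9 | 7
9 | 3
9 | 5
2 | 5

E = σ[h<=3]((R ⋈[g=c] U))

σ filters on h, owned by the right side.
E' = (R ⋈[g=c] σ[h<=3](U))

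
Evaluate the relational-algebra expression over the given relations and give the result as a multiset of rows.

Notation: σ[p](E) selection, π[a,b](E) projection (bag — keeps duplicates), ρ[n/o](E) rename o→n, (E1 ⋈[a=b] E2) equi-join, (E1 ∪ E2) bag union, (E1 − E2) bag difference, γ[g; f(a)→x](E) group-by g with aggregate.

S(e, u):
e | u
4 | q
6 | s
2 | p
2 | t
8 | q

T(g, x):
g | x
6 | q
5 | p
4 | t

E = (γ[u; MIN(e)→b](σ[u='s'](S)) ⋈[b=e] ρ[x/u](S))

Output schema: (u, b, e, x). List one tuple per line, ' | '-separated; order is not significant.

Subexpression sizes:
  S → 5
  σ[u='s'](S) → 1
  γ[u; MIN(e)→b](σ[u='s'](S)) → 1
  S → 5
  ρ[x/u](S) → 5
  (γ[u; MIN(e)→b](σ[u='s'](S)) ⋈[b=e] ρ[x/u](S)) → 1

== RESULT ==
u | b | e | x
s | 6 | 6 | s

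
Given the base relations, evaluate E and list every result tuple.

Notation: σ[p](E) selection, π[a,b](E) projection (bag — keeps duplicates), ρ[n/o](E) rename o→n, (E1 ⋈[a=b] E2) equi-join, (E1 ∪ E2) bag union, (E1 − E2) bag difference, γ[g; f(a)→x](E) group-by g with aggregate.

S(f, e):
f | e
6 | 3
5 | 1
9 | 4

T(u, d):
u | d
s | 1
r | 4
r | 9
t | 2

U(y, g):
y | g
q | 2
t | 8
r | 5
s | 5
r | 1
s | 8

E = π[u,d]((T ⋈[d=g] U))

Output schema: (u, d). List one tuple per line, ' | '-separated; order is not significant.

Row counts bottom-up:
  T → 4
  U → 6
  (T ⋈[d=g] U) → 2
  π[u,d]((T ⋈[d=g] U)) → 2

== RESULT ==
u | d
s | 1
t | 2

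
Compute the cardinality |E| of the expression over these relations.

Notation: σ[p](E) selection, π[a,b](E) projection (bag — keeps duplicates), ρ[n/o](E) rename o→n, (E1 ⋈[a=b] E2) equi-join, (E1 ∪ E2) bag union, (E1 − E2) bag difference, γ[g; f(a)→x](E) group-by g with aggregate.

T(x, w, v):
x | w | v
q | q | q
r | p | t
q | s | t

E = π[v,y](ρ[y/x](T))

Subexpression sizes:
  T → 3
  ρ[y/x](T) → 3
  π[v,y](ρ[y/x](T)) → 3

|E| = 3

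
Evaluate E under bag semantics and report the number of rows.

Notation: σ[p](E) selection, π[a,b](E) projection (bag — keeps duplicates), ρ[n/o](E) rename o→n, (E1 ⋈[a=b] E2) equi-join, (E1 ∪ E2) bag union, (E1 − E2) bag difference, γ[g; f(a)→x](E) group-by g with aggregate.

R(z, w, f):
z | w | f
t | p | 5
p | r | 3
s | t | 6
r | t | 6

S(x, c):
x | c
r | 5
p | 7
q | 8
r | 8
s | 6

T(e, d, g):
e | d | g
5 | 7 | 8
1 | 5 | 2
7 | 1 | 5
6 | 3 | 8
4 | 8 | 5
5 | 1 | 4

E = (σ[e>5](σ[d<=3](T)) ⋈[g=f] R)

Stepwise |·|:
  T → 6
  σ[d<=3](T) → 3
  σ[e>5](σ[d<=3](T)) → 2
  R → 4
  (σ[e>5](σ[d<=3](T)) ⋈[g=f] R) → 1

|E| = 1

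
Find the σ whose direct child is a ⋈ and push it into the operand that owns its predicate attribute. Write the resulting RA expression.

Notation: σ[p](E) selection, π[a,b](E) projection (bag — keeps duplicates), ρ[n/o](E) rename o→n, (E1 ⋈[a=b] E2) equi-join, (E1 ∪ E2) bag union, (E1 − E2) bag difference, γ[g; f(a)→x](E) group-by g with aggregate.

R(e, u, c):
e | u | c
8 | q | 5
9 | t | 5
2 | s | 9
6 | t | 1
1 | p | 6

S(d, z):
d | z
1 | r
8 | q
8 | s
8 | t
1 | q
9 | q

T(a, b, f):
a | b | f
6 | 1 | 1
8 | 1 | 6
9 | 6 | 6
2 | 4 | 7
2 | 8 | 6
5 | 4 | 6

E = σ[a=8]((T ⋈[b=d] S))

σ filters on a, owned by the left side.
E' = (σ[a=8](T) ⋈[b=d] S)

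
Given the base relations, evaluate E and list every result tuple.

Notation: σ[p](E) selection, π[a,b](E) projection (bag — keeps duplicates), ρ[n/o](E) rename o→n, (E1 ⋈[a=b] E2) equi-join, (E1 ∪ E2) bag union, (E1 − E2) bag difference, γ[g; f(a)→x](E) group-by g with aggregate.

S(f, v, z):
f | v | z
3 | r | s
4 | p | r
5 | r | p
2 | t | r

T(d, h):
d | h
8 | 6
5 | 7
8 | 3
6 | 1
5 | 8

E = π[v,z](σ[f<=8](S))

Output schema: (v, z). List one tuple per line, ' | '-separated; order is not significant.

Subexpression sizes:
  S → 4
  σ[f<=8](S) → 4
  π[v,z](σ[f<=8](S)) → 4

== RESULT ==
v | z
p | r
r | p
r | s
t | r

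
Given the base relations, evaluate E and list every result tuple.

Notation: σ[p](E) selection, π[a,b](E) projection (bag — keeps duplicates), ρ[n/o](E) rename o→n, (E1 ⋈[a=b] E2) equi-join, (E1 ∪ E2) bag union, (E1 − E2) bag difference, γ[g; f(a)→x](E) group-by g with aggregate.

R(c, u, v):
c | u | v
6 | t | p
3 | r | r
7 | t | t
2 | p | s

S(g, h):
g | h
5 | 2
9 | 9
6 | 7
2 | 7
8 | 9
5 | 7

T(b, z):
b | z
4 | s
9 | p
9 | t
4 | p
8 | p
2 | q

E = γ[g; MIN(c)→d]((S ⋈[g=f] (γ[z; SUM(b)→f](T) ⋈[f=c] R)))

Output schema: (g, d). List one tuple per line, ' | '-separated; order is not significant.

Subexpression sizes:
  S → 6
  T → 6
  γ[z; SUM(b)→f](T) → 4
  R → 4
  (γ[z; SUM(b)→f](T) ⋈[f=c] R) → 1
  (S ⋈[g=f] (γ[z; SUM(b)→f](T) ⋈[f=c] R)) → 1
  γ[g; MIN(c)→d]((S ⋈[g=f] (γ[z; SUM(b)→f](T) ⋈[f=c] R))) → 1

== RESULT ==
g | d
2 | 2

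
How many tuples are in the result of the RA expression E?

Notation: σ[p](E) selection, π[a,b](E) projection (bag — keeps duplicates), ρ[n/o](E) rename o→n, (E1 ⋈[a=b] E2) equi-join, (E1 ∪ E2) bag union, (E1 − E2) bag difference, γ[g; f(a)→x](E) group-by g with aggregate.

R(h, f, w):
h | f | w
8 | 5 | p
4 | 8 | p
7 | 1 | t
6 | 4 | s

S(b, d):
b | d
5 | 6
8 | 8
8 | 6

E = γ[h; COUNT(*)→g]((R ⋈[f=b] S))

Row counts bottom-up:
  R → 4
  S → 3
  (R ⋈[f=b] S) → 3
  γ[h; COUNT(*)→g]((R ⋈[f=b] S)) → 2

|E| = 2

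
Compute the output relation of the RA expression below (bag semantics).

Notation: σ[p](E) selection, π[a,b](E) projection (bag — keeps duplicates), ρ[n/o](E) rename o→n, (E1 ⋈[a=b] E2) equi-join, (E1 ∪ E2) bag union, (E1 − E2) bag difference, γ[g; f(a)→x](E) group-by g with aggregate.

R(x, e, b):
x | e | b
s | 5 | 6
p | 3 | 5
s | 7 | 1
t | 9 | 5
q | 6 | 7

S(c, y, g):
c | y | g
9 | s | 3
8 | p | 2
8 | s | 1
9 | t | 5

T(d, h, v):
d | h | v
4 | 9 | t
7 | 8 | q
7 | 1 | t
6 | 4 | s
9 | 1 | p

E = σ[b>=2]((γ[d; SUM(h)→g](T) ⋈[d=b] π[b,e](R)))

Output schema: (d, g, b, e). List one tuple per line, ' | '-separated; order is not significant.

Stepwise |·|:
  T → 5
  γ[d; SUM(h)→g](T) → 4
  R → 5
  π[b,e](R) → 5
  (γ[d; SUM(h)→g](T) ⋈[d=b] π[b,e](R)) → 2
  σ[b>=2]((γ[d; SUM(h)→g](T) ⋈[d=b] π[b,e](R))) → 2

== RESULT ==
d | g | b | e
6 | 4 | 6 | 5
7 | 9 | 7 | 6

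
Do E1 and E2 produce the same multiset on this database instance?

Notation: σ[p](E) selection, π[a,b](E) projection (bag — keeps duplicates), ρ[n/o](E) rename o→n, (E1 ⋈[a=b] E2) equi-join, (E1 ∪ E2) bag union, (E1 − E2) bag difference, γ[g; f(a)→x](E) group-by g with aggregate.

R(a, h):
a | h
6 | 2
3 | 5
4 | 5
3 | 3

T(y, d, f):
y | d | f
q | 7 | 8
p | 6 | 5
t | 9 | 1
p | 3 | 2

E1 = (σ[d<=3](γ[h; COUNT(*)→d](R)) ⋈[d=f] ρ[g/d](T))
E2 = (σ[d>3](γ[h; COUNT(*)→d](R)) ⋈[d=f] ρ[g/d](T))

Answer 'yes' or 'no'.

E1 per-node cardinality:
  R → 4
  γ[h; COUNT(*)→d](R) → 3
  σ[d<=3](γ[h; COUNT(*)→d](R)) → 3
  T → 4
  ρ[g/d](T) → 4
  (σ[d<=3](γ[h; COUNT(*)→d](R)) ⋈[d=f] ρ[g/d](T)) → 3
E2 per-node cardinality:
  R → 4
  γ[h; COUNT(*)→d](R) → 3
  σ[d>3](γ[h; COUNT(*)→d](R)) → 0
  T → 4
  ρ[g/d](T) → 4
  (σ[d>3](γ[h; COUNT(*)→d](R)) ⋈[d=f] ρ[g/d](T)) → 0

E1 result:
h | d | y | g | f
2 | 1 | t | 9 | 1
3 | 1 | t | 9 | 1
5 | 2 | p | 3 | 2
E2 result:
h | d | y | g | f
(0 rows)
Witness: (2, 1, 't', 9, 1) appears 1× in E1 but 0× in E2.

no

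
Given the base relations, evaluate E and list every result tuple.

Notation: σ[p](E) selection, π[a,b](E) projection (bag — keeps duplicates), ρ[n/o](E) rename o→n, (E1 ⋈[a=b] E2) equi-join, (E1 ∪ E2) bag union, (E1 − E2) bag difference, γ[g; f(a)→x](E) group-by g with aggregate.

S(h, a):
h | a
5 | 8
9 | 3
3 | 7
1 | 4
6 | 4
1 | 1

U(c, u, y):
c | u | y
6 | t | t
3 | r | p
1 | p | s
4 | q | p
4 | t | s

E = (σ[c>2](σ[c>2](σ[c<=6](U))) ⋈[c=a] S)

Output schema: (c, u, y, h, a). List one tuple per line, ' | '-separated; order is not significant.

Subexpression sizes:
  U → 5
  σ[c<=6](U) → 5
  σ[c>2](σ[c<=6](U)) → 4
  σ[c>2](σ[c>2](σ[c<=6](U))) → 4
  S → 6
  (σ[c>2](σ[c>2](σ[c<=6](U))) ⋈[c=a] S) → 5

== RESULT ==
c | u | y | h | a
3 | r | p | 9 | 3
4 | q | p | 1 | 4
4 | q | p | 6 | 4
4 | t | s | 1 | 4
4 | t | s | 6 | 4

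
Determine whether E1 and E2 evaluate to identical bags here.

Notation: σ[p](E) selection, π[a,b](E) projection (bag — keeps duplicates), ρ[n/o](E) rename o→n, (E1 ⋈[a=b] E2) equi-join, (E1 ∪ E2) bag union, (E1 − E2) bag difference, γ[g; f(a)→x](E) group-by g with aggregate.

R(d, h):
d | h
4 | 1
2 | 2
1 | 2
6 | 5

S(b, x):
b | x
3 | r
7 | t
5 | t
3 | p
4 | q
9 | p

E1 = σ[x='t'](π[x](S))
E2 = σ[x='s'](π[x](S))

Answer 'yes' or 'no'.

E1 subexpression sizes:
  S → 6
  π[x](S) → 6
  σ[x='t'](π[x](S)) → 2
E2 subexpression sizes:
  S → 6
  π[x](S) → 6
  σ[x='s'](π[x](S)) → 0

E1 result:
x
t
t
E2 result:
x
(0 rows)
Witness: ('t',) appears 2× in E1 but 0× in E2.

no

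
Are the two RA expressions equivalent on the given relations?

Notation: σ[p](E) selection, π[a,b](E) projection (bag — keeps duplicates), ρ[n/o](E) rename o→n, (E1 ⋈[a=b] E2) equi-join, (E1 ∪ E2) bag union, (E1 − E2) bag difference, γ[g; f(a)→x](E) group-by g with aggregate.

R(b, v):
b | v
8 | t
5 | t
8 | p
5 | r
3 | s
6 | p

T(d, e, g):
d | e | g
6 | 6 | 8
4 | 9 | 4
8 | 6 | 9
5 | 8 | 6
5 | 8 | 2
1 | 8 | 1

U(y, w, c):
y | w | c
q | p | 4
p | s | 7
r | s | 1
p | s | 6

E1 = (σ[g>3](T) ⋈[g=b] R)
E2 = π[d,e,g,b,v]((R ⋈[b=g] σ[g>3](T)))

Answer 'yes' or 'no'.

E1 row counts bottom-up:
  T → 6
  σ[g>3](T) → 4
  R → 6
  (σ[g>3](T) ⋈[g=b] R) → 3
E2 row counts bottom-up:
  R → 6
  T → 6
  σ[g>3](T) → 4
  (R ⋈[b=g] σ[g>3](T)) → 3
  π[d,e,g,b,v]((R ⋈[b=g] σ[g>3](T))) → 3

E1 and E2 produce the same multiset:
d | e | g | b | v
5 | 8 | 6 | 6 | p
6 | 6 | 8 | 8 | p
6 | 6 | 8 | 8 | t

yes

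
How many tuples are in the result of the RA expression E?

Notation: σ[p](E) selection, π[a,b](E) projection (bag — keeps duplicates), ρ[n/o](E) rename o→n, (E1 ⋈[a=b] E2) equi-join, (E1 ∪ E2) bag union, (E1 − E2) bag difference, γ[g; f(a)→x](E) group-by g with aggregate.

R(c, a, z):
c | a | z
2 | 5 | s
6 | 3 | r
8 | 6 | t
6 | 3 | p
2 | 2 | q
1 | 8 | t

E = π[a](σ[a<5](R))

Stepwise |·|:
  R → 6
  σ[a<5](R) → 3
  π[a](σ[a<5](R)) → 3

|E| = 3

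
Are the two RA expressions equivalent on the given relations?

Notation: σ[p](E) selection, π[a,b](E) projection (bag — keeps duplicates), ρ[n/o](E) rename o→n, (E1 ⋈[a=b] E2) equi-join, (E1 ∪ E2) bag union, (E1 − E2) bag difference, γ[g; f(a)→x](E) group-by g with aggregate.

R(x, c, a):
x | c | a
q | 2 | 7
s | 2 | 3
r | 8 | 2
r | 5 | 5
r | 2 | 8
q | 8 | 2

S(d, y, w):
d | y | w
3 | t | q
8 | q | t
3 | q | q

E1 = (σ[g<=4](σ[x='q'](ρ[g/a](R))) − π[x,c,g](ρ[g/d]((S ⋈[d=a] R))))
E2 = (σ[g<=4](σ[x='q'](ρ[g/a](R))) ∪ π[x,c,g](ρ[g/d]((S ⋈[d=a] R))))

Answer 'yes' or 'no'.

E1 subexpression sizes:
  R → 6
  ρ[g/a](R) → 6
  σ[x='q'](ρ[g/a](R)) → 2
  σ[g<=4](σ[x='q'](ρ[g/a](R))) → 1
  S → 3
  R → 6
  (S ⋈[d=a] R) → 3
  ρ[g/d]((S ⋈[d=a] R)) → 3
  π[x,c,g](ρ[g/d]((S ⋈[d=a] R))) → 3
  (σ[g<=4](σ[x='q'](ρ[g/a](R))) − π[x,c,g](ρ[g/d]((S ⋈[d=a] R)))) → 1
E2 subexpression sizes:
  R → 6
  ρ[g/a](R) → 6
  σ[x='q'](ρ[g/a](R)) → 2
  σ[g<=4](σ[x='q'](ρ[g/a](R))) → 1
  S → 3
  R → 6
  (S ⋈[d=a] R) → 3
  ρ[g/d]((S ⋈[d=a] R)) → 3
  π[x,c,g](ρ[g/d]((S ⋈[d=a] R))) → 3
  (σ[g<=4](σ[x='q'](ρ[g/a](R))) ∪ π[x,c,g](ρ[g/d]((S ⋈[d=a] R)))) → 4

E1 result:
x | c | g
q | 8 | 2
E2 result:
x | c | g
q | 8 | 2
r | 2 | 8
s | 2 | 3
s | 2 | 3
Witness: ('s', 2, 3) appears 0× in E1 but 2× in E2.

no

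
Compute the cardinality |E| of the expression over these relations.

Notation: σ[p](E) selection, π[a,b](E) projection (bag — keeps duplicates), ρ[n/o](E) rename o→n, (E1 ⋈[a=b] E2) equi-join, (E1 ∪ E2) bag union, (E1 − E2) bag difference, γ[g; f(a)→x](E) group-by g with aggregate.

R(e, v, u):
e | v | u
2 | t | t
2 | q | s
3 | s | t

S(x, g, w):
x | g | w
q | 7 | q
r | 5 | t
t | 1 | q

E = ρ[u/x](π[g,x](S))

Per-node cardinality:
  S → 3
  π[g,x](S) → 3
  ρ[u/x](π[g,x](S)) → 3

|E| = 3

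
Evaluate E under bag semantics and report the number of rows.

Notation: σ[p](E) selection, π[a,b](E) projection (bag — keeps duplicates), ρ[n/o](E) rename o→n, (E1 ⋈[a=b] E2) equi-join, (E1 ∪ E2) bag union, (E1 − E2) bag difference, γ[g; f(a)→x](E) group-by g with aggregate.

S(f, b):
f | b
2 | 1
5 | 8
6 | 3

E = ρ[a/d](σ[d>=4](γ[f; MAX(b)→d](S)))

Per-node cardinality:
  S → 3
  γ[f; MAX(b)→d](S) → 3
  σ[d>=4](γ[f; MAX(b)→d](S)) → 1
  ρ[a/d](σ[d>=4](γ[f; MAX(b)→d](S))) → 1

|E| = 1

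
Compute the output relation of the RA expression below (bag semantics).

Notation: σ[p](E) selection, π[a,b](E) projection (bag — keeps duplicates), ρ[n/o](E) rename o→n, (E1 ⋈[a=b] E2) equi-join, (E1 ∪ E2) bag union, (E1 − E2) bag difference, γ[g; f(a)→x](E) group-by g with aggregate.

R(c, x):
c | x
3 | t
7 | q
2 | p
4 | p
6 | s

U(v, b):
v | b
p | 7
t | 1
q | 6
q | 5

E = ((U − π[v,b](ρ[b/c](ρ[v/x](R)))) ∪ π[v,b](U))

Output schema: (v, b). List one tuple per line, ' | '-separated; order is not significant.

Stepwise |·|:
  U → 4
  R → 5
  ρ[v/x](R) → 5
  ρ[b/c](ρ[v/x](R)) → 5
  π[v,b](ρ[b/c](ρ[v/x](R))) → 5
  (U − π[v,b](ρ[b/c](ρ[v/x](R)))) → 4
  U → 4
  π[v,b](U) → 4
  ((U − π[v,b](ρ[b/c](ρ[v/x](R)))) ∪ π[v,b](U)) → 8

== RESULT ==
v | b
p | 7
p | 7
q | 5
q | 5
q | 6
q | 6
t | 1
t | 1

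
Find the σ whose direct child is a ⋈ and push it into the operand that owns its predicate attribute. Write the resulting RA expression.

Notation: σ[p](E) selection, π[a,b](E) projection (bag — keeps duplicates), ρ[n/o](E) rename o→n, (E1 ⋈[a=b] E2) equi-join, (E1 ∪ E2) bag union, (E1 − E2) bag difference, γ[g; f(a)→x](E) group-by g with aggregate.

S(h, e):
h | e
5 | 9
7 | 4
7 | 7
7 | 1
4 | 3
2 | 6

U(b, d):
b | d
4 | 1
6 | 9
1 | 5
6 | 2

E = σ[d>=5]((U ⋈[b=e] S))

σ filters on d, owned by the left side.
E' = (σ[d>=5](U) ⋈[b=e] S)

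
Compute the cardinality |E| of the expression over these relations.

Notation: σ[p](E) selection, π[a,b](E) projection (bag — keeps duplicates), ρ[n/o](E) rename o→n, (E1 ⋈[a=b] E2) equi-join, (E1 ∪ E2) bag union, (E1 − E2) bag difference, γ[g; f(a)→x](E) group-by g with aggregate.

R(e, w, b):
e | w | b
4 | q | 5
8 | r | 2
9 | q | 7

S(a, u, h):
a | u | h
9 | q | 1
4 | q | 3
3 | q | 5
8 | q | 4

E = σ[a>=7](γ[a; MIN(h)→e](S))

Per-node cardinality:
  S → 4
  γ[a; MIN(h)→e](S) → 4
  σ[a>=7](γ[a; MIN(h)→e](S)) → 2

|E| = 2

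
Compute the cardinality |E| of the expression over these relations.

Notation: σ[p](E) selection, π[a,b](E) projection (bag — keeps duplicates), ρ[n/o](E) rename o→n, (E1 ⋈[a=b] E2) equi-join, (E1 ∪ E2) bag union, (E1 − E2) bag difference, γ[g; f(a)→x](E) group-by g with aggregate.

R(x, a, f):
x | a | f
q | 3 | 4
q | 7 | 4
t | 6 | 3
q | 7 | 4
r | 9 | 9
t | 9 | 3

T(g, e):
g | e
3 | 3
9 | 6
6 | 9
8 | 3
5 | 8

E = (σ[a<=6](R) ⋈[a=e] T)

Row counts bottom-up:
  R → 6
  σ[a<=6](R) → 2
  T → 5
  (σ[a<=6](R) ⋈[a=e] T) → 3

|E| = 3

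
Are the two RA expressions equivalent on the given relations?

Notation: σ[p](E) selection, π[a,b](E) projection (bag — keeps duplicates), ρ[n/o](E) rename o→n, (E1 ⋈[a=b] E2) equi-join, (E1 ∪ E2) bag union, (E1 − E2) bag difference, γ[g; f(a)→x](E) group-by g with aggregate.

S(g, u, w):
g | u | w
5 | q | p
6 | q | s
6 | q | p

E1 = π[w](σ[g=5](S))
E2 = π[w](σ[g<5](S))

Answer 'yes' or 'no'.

E1 subexpression sizes:
  S → 3
  σ[g=5](S) → 1
  π[w](σ[g=5](S)) → 1
E2 subexpression sizes:
  S → 3
  σ[g<5](S) → 0
  π[w](σ[g<5](S)) → 0

E1 result:
w
p
E2 result:
w
(0 rows)
Witness: ('p',) appears 1× in E1 but 0× in E2.

no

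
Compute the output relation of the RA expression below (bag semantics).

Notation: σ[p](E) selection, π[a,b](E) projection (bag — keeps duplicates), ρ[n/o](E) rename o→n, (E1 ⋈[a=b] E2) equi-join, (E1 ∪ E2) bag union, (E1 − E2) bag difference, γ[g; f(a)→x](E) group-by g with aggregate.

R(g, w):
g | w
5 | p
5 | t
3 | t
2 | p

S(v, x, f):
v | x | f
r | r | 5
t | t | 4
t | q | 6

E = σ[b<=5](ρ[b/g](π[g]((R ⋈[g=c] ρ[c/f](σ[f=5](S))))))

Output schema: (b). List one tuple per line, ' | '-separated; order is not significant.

Subexpression sizes:
  R → 4
  S → 3
  σ[f=5](S) → 1
  ρ[c/f](σ[f=5](S)) → 1
  (R ⋈[g=c] ρ[c/f](σ[f=5](S))) → 2
  π[g]((R ⋈[g=c] ρ[c/f](σ[f=5](S)))) → 2
  ρ[b/g](π[g]((R ⋈[g=c] ρ[c/f](σ[f=5](S))))) → 2
  σ[b<=5](ρ[b/g](π[g]((R ⋈[g=c] ρ[c/f](σ[f=5](S)))))) → 2

== RESULT ==
b
5
5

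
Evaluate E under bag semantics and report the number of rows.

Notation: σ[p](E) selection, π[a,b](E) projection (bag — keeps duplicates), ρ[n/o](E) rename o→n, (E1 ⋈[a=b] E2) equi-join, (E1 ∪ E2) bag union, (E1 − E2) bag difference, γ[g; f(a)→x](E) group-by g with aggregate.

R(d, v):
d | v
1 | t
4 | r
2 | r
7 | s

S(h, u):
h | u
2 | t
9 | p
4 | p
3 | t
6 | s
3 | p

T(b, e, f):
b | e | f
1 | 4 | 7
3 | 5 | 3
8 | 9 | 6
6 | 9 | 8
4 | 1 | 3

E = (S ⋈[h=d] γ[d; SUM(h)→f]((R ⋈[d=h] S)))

Stepwise |·|:
  S → 6
  R → 4
  S → 6
  (R ⋈[d=h] S) → 2
  γ[d; SUM(h)→f]((R ⋈[d=h] S)) → 2
  (S ⋈[h=d] γ[d; SUM(h)→f]((R ⋈[d=h] S))) → 2

|E| = 2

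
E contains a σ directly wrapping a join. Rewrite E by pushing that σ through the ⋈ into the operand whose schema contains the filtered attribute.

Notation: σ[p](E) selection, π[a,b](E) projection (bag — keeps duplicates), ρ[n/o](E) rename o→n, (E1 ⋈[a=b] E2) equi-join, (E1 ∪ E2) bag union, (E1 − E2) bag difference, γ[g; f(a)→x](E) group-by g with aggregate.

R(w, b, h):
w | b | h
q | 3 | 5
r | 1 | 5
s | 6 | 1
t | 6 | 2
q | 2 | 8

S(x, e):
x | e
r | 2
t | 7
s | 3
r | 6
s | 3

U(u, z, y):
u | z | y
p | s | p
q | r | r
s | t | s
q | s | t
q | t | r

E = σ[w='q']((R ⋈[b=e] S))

σ filters on w, owned by the left side.
E' = (σ[w='q'](R) ⋈[b=e] S)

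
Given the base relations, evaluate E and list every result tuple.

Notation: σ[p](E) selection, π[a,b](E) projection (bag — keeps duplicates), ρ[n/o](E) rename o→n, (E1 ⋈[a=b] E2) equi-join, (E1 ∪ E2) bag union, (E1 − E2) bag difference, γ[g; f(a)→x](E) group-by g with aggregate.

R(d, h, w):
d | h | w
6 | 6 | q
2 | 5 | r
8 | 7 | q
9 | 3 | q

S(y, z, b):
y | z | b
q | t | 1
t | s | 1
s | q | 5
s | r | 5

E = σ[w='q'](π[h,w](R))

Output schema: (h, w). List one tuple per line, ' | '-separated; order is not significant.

Per-node cardinality:
  R → 4
  π[h,w](R) → 4
  σ[w='q'](π[h,w](R)) → 3

== RESULT ==
h | w
3 | q
6 | q
7 | q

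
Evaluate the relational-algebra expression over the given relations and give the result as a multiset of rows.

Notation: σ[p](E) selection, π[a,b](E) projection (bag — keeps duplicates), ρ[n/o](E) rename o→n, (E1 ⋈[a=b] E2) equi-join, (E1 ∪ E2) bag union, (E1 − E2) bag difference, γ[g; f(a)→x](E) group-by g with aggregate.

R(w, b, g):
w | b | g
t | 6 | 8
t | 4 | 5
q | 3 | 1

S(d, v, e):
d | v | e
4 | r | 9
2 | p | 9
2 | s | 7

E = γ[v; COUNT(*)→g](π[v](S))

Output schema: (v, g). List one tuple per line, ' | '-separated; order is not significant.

Subexpression sizes:
  S → 3
  π[v](S) → 3
  γ[v; COUNT(*)→g](π[v](S)) → 3

== RESULT ==
v | g
p | 1
r | 1
s | 1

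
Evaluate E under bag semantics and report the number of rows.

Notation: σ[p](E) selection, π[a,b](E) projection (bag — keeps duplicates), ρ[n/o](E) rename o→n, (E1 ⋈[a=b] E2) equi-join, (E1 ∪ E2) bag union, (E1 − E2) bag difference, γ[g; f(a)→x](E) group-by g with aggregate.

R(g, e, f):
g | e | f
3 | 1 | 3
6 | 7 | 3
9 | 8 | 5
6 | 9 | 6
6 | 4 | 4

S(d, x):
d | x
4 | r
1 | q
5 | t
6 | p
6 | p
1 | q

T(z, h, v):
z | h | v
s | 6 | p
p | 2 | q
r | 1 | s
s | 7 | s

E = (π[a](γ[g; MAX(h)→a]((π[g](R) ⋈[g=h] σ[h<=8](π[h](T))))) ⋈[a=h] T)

Stepwise |·|:
  R → 5
  π[g](R) → 5
  T → 4
  π[h](T) → 4
  σ[h<=8](π[h](T)) → 4
  (π[g](R) ⋈[g=h] σ[h<=8](π[h](T))) → 3
  γ[g; MAX(h)→a]((π[g](R) ⋈[g=h] σ[h<=8](π[h](T)))) → 1
  π[a](γ[g; MAX(h)→a]((π[g](R) ⋈[g=h] σ[h<=8](π[h](T))))) → 1
  T → 4
  (π[a](γ[g; MAX(h)→a]((π[g](R) ⋈[g=h] σ[h<=8](π[h](T))))) ⋈[a=h] T) → 1

|E| = 1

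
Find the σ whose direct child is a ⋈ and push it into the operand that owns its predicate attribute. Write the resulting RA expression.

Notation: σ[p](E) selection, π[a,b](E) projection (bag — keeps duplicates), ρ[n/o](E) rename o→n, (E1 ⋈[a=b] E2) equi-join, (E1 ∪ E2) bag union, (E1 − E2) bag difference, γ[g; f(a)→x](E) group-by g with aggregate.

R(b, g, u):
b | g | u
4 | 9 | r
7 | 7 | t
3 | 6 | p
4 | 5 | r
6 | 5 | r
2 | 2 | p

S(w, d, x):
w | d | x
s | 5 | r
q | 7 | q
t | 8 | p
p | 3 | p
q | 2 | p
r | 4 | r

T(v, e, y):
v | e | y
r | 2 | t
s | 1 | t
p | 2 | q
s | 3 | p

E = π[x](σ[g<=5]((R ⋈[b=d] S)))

σ filters on g, owned by the left side.
E' = π[x]((σ[g<=5](R) ⋈[b=d] S))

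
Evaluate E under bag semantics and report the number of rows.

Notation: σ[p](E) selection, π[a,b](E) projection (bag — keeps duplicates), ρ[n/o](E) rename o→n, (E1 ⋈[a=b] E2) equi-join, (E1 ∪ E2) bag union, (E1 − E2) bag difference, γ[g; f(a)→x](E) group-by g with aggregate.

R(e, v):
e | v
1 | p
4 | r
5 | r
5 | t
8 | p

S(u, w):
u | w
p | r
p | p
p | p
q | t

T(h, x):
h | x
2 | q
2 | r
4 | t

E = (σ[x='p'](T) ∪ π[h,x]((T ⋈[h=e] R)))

Subexpression sizes:
  T → 3
  σ[x='p'](T) → 0
  T → 3
  R → 5
  (T ⋈[h=e] R) → 1
  π[h,x]((T ⋈[h=e] R)) → 1
  (σ[x='p'](T) ∪ π[h,x]((T ⋈[h=e] R))) → 1

|E| = 1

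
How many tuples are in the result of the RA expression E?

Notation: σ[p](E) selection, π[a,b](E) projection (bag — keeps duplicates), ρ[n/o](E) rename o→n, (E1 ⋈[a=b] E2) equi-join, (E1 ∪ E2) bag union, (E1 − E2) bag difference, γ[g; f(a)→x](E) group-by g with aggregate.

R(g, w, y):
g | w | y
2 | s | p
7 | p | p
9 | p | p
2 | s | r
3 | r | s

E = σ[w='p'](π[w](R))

Per-node cardinality:
  R → 5
  π[w](R) → 5
  σ[w='p'](π[w](R)) → 2

|E| = 2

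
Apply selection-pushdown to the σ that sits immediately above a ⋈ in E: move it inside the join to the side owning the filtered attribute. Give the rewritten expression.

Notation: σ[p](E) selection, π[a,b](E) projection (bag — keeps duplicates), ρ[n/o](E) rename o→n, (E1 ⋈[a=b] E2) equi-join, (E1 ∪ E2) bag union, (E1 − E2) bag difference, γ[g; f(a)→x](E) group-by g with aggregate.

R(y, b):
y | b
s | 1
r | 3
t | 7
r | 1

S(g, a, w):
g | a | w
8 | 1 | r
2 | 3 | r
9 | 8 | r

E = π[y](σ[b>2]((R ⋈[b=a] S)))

σ filters on b, owned by the left side.
E' = π[y]((σ[b>2](R) ⋈[b=a] S))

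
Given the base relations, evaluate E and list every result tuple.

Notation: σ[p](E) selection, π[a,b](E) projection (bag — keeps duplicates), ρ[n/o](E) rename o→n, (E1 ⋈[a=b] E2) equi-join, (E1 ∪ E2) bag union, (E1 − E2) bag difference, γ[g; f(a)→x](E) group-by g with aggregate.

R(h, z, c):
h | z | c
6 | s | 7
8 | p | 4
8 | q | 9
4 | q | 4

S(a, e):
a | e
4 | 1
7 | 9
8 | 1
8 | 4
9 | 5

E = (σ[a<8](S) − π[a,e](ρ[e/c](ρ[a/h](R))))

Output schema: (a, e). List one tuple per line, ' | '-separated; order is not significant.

Per-node cardinality:
  S → 5
  σ[a<8](S) → 2
  R → 4
  ρ[a/h](R) → 4
  ρ[e/c](ρ[a/h](R)) → 4
  π[a,e](ρ[e/c](ρ[a/h](R))) → 4
  (σ[a<8](S) − π[a,e](ρ[e/c](ρ[a/h](R)))) → 2

== RESULT ==
a | e
4 | 1
7 | 9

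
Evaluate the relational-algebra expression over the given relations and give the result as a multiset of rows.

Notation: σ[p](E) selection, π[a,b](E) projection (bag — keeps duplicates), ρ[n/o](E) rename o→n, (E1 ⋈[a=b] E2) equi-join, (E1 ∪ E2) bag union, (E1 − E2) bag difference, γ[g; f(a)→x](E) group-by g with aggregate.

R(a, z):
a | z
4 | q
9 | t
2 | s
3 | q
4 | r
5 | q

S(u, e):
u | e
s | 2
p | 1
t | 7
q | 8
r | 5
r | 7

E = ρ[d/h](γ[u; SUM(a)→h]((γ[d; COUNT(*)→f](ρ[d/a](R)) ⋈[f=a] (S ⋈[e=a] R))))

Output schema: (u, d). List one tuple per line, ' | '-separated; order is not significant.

Stepwise |·|:
  R → 6
  ρ[d/a](R) → 6
  γ[d; COUNT(*)→f](ρ[d/a](R)) → 5
  S → 6
  R → 6
  (S ⋈[e=a] R) → 2
  (γ[d; COUNT(*)→f](ρ[d/a](R)) ⋈[f=a] (S ⋈[e=a] R)) → 1
  γ[u; SUM(a)→h]((γ[d; COUNT(*)→f](ρ[d/a](R)) ⋈[f=a] (S ⋈[e=a] R))) → 1
  ρ[d/h](γ[u; SUM(a)→h]((γ[d; COUNT(*)→f](ρ[d/a](R)) ⋈[f=a] (S ⋈[e=a] R)))) → 1

== RESULT ==
u | d
s | 2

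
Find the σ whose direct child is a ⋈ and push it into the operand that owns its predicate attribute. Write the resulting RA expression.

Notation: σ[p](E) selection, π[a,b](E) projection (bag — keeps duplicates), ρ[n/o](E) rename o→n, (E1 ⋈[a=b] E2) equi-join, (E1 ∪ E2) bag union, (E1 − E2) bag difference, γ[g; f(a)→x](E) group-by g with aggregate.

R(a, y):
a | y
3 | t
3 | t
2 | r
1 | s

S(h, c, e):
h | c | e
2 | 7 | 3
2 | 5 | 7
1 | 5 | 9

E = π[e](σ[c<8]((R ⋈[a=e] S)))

σ filters on c, owned by the right side.
E' = π[e]((R ⋈[a=e] σ[c<8](S)))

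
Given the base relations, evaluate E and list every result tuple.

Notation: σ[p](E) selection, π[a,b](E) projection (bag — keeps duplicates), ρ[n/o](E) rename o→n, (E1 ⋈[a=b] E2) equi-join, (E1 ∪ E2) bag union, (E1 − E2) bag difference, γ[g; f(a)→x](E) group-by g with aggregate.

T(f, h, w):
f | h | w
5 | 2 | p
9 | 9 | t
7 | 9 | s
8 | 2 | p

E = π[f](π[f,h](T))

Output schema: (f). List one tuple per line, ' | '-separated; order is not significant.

Row counts bottom-up:
  T → 4
  π[f,h](T) → 4
  π[f](π[f,h](T)) → 4

== RESULT ==
f
5
7
8
9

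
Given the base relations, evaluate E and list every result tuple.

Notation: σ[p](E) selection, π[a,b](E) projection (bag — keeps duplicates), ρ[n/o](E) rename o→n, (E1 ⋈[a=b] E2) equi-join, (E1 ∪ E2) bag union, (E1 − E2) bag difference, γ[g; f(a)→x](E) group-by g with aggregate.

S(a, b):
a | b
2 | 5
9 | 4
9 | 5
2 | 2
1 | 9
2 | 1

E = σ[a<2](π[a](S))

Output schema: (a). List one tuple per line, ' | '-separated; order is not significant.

Subexpression sizes:
  S → 6
  π[a](S) → 6
  σ[a<2](π[a](S)) → 1

== RESULT ==
a
1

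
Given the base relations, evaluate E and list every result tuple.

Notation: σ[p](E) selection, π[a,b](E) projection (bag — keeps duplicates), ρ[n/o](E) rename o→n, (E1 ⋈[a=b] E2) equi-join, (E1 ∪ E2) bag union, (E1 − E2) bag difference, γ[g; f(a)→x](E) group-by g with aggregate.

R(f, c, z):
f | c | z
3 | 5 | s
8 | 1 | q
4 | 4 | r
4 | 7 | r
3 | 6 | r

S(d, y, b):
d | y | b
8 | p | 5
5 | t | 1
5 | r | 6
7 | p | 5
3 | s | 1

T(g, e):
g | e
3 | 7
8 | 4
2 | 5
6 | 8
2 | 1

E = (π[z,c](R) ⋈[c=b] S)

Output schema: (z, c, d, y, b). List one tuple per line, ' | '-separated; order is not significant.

Stepwise |·|:
  R → 5
  π[z,c](R) → 5
  S → 5
  (π[z,c](R) ⋈[c=b] S) → 5

== RESULT ==
z | c | d | y | b
q | 1 | 3 | s | 1
q | 1 | 5 | t | 1
r | 6 | 5 | r | 6
s | 5 | 7 | p | 5
s | 5 | 8 | p | 5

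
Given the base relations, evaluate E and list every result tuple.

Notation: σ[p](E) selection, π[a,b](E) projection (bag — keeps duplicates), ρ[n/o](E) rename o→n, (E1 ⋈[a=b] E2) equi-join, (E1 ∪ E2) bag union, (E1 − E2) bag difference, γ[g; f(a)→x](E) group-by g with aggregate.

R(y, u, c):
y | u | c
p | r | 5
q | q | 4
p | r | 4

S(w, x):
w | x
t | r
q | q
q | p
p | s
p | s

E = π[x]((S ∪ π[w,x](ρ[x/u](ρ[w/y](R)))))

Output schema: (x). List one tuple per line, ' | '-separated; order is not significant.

Per-node cardinality:
  S → 5
  R → 3
  ρ[w/y](R) → 3
  ρ[x/u](ρ[w/y](R)) → 3
  π[w,x](ρ[x/u](ρ[w/y](R))) → 3
  (S ∪ π[w,x](ρ[x/u](ρ[w/y](R)))) → 8
  π[x]((S ∪ π[w,x](ρ[x/u](ρ[w/y](R))))) → 8

== RESULT ==
x
p
q
q
r
r
r
s
s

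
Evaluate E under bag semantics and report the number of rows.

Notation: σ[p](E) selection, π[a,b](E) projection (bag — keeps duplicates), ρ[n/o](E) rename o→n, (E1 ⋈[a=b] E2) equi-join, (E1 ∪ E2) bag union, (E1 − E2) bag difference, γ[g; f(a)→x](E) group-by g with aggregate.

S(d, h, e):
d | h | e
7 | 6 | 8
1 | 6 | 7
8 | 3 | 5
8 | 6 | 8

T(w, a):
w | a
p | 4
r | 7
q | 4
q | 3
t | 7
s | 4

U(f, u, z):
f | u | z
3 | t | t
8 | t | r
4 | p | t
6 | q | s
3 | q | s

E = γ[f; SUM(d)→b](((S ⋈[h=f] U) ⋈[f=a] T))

Stepwise |·|:
  S → 4
  U → 5
  (S ⋈[h=f] U) → 5
  T → 6
  ((S ⋈[h=f] U) ⋈[f=a] T) → 2
  γ[f; SUM(d)→b](((S ⋈[h=f] U) ⋈[f=a] T)) → 1

|E| = 1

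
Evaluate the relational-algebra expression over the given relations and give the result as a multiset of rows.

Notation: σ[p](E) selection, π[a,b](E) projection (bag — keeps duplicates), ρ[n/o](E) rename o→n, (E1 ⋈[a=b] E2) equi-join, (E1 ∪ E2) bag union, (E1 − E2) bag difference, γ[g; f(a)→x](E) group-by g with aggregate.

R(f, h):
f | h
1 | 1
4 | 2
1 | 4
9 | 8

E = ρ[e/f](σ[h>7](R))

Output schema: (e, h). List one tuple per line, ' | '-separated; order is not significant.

Per-node cardinality:
  R → 4
  σ[h>7](R) → 1
  ρ[e/f](σ[h>7](R)) → 1

== RESULT ==
e | h
9 | 8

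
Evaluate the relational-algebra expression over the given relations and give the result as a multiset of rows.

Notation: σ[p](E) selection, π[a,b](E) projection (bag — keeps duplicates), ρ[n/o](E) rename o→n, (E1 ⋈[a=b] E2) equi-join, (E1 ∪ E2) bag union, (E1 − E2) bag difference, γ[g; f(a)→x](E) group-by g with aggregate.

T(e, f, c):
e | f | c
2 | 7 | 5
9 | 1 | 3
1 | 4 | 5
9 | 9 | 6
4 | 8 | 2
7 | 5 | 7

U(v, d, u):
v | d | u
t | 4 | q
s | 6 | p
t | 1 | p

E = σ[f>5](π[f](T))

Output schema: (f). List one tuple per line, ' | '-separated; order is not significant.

Stepwise |·|:
  T → 6
  π[f](T) → 6
  σ[f>5](π[f](T)) → 3

== RESULT ==
f
7
8
9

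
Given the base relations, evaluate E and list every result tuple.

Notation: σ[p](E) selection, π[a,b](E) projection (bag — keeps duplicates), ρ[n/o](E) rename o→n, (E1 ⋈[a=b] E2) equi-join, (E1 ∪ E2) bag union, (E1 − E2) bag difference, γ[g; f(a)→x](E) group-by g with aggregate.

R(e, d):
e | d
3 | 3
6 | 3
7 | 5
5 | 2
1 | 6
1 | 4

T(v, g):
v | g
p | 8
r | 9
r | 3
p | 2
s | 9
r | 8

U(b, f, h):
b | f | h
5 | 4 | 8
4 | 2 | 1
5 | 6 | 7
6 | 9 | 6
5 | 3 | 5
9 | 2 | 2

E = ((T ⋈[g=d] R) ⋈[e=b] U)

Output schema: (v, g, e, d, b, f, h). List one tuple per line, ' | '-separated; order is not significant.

Subexpression sizes:
  T → 6
  R → 6
  (T ⋈[g=d] R) → 3
  U → 6
  ((T ⋈[g=d] R) ⋈[e=b] U) → 4

== RESULT ==
v | g | e | d | b | f | h
p | 2 | 5 | 2 | 5 | 3 | 5
p | 2 | 5 | 2 | 5 | 4 | 8
p | 2 | 5 | 2 | 5 | 6 | 7
r | 3 | 6 | 3 | 6 | 9 | 6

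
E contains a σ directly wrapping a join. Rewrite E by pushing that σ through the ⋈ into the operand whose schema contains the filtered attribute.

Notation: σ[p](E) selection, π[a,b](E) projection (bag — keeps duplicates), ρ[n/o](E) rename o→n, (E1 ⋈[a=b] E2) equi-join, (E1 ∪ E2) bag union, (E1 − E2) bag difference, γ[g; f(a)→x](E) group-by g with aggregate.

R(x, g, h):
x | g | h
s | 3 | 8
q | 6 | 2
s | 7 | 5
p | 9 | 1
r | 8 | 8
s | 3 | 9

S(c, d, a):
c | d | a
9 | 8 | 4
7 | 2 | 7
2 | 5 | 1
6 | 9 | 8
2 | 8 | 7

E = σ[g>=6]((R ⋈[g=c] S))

σ filters on g, owned by the left side.
E' = (σ[g>=6](R) ⋈[g=c] S)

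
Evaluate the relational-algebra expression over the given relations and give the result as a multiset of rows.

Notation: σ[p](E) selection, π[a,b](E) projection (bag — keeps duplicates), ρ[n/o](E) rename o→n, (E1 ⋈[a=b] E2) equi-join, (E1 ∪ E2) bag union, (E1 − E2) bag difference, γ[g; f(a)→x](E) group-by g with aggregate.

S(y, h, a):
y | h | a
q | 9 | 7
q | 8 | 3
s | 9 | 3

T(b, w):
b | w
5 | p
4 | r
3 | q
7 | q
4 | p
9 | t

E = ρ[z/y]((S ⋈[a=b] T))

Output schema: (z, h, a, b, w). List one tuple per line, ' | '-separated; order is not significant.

Stepwise |·|:
  S → 3
  T → 6
  (S ⋈[a=b] T) → 3
  ρ[z/y]((S ⋈[a=b] T)) → 3

== RESULT ==
z | h | a | b | w
q | 8 | 3 | 3 | q
q | 9 | 7 | 7 | q
s | 9 | 3 | 3 | q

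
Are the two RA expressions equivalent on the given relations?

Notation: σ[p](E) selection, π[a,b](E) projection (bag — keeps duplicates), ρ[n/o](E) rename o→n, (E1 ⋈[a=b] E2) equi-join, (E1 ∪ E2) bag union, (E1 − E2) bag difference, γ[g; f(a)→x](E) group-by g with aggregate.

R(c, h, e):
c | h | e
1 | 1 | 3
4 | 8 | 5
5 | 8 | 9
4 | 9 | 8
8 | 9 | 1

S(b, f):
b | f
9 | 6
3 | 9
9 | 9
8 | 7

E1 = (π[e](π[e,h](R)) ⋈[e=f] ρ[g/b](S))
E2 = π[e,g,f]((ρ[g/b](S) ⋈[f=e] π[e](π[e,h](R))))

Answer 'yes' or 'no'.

E1 stepwise |·|:
  R → 5
  π[e,h](R) → 5
  π[e](π[e,h](R)) → 5
  S → 4
  ρ[g/b](S) → 4
  (π[e](π[e,h](R)) ⋈[e=f] ρ[g/b](S)) → 2
E2 stepwise |·|:
  S → 4
  ρ[g/b](S) → 4
  R → 5
  π[e,h](R) → 5
  π[e](π[e,h](R)) → 5
  (ρ[g/b](S) ⋈[f=e] π[e](π[e,h](R))) → 2
  π[e,g,f]((ρ[g/b](S) ⋈[f=e] π[e](π[e,h](R)))) → 2

E1 and E2 produce the same multiset:
e | g | f
9 | 3 | 9
9 | 9 | 9

yes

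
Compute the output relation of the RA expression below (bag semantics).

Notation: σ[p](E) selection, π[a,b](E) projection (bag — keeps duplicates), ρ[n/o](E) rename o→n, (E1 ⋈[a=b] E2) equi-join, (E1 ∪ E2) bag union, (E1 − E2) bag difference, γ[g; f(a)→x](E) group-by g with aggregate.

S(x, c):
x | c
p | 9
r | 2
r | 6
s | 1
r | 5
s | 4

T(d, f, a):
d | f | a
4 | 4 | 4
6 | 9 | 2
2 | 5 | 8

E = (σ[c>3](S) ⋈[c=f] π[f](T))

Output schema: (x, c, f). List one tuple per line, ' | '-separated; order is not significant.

Row counts bottom-up:
  S → 6
  σ[c>3](S) → 4
  T → 3
  π[f](T) → 3
  (σ[c>3](S) ⋈[c=f] π[f](T)) → 3

== RESULT ==
x | c | f
p | 9 | 9
r | 5 | 5
s | 4 | 4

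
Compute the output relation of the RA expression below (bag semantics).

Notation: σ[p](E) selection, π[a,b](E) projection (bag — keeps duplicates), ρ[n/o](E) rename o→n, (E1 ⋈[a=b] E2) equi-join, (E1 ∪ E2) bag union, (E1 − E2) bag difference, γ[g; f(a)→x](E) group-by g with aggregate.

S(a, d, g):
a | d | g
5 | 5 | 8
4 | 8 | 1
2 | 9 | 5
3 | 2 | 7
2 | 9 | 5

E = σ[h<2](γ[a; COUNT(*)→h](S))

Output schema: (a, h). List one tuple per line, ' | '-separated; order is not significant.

Stepwise |·|:
  S → 5
  γ[a; COUNT(*)→h](S) → 4
  σ[h<2](γ[a; COUNT(*)→h](S)) → 3

== RESULT ==
a | h
3 | 1
4 | 1
5 | 1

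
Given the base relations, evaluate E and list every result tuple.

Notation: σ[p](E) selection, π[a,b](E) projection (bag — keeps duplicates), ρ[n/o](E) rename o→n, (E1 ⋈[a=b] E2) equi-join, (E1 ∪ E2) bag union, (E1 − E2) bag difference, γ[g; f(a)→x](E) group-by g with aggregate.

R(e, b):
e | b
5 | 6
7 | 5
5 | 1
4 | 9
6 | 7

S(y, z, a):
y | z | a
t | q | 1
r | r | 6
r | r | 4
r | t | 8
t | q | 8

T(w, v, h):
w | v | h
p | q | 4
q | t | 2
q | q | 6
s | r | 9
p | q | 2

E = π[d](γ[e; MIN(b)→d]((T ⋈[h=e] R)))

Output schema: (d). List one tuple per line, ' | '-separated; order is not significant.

Per-node cardinality:
  T → 5
  R → 5
  (T ⋈[h=e] R) → 2
  γ[e; MIN(b)→d]((T ⋈[h=e] R)) → 2
  π[d](γ[e; MIN(b)→d]((T ⋈[h=e] R))) → 2

== RESULT ==
d
7
9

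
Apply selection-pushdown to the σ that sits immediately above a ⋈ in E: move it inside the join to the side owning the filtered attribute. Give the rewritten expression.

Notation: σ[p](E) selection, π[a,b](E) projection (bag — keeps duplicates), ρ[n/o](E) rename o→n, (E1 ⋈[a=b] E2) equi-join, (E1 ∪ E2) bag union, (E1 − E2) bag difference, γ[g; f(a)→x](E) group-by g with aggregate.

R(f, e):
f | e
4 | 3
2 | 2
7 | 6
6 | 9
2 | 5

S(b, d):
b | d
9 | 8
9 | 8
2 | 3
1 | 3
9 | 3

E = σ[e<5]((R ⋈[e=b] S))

σ filters on e, owned by the left side.
E' = (σ[e<5](R) ⋈[e=b] S)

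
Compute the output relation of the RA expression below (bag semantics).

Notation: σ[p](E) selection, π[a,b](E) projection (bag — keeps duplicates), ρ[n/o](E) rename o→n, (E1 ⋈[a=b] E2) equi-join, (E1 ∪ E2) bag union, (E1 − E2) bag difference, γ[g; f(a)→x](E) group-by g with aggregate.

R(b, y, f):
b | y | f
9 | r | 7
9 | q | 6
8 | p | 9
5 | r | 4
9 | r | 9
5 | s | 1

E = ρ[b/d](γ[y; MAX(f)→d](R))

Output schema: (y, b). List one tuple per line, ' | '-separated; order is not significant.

Per-node cardinality:
  R → 6
  γ[y; MAX(f)→d](R) → 4
  ρ[b/d](γ[y; MAX(f)→d](R)) → 4

== RESULT ==
y | b
p | 9
q | 6
r | 9
s | 1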